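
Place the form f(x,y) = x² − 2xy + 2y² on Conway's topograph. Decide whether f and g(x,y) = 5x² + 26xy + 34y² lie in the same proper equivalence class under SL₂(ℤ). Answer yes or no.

D₁ = -4, D₂ = -4
f: translate: b→0 (≡-2 mod 2), so (1,-2,2)→(1,0,1)
f: reduced (well bottom): (1,0,1) with a≤c, −a<b≤a
g: translate: b→-4 (≡26 mod 10), so (5,26,34)→(5,-4,1)
g: flip: (5,-4,1)→(1,4,5)
g: translate: b→0 (≡4 mod 2), so (1,4,5)→(1,0,1)
g: reduced (well bottom): (1,0,1) with a≤c, −a<b≤a
reduced forms (1, 0, 1) vs (1, 0, 1) ⇒ equivalent

yes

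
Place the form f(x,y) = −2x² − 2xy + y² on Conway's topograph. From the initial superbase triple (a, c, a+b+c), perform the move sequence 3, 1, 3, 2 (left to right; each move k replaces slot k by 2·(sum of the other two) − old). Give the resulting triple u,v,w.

start (-2,1,-3) = (f(1,0),f(0,1),f(1,1))
replace slot 3: 2·((-2)+1) − (-3) = 1 → (-2,1,1)
replace slot 1: 2·(1+1) − (-2) = 6 → (6,1,1)
replace slot 3: 2·(6+1) − 1 = 13 → (6,1,13)
replace slot 2: 2·(6+13) − 1 = 37 → (6,37,13)

6,37,13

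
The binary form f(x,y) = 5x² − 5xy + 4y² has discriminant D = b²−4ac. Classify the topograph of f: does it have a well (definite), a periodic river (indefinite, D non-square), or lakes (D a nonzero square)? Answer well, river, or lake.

D = b²−4ac = (-5)² − 4·5·4 = -55
D < 0 ⇒ definite ⇒ every region one sign ⇒ single well

well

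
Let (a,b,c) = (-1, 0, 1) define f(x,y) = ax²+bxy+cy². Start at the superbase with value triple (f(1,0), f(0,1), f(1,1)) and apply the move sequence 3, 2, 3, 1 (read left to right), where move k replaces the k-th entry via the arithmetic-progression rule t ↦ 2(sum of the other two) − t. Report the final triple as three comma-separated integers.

start (-1,1,0) = (f(1,0),f(0,1),f(1,1))
replace slot 3: 2·((-1)+1) − 0 = 0 → (-1,1,0)
replace slot 2: 2·((-1)+0) − 1 = -3 → (-1,-3,0)
replace slot 3: 2·((-1)+(-3)) − 0 = -8 → (-1,-3,-8)
replace slot 1: 2·((-3)+(-8)) − (-1) = -21 → (-21,-3,-8)

-21,-3,-8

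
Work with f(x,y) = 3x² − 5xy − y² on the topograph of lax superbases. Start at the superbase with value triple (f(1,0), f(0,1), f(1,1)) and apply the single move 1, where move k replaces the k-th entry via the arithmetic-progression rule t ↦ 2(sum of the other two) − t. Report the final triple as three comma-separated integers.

start (3,-1,-3) = (f(1,0),f(0,1),f(1,1))
replace slot 1: 2·((-1)+(-3)) − 3 = -11 → (-11,-1,-3)

-11,-1,-3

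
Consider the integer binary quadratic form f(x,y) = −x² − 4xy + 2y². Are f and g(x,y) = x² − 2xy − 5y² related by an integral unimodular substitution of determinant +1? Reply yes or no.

D₁ = 24, D₂ = 24
river cycle of f (length 2): (2, 4, -1), (-1, 4, 2)
river cycle of g (length 2): (1, 4, -2), (-2, 4, 1)
cycles differ ⇒ inequivalent

no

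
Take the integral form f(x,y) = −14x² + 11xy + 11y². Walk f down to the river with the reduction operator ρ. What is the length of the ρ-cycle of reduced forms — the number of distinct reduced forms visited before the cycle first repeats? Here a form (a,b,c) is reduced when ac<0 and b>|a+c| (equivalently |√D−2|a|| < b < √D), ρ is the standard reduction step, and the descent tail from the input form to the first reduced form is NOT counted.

D = 737, ⌊√D⌋ = 27
river: ρ → (11,11,-14)
river: ρ → (-14,17,8)
river: ρ → (8,15,-16)
river: ρ → (-16,17,7)
river: ρ → (7,25,-4)
river: ρ → (-4,23,13)
river: ρ → (13,3,-14)
river: ρ → (-14,25,2)
river: ρ → (2,27,-1)
river: ρ → (-1,27,2)
river: ρ → (2,25,-14)
river: ρ → (-14,3,13)
river: ρ → (13,23,-4)
river: ρ → (-4,25,7)
river: ρ → (7,17,-16)
river: ρ → (-16,15,8)
river: ρ → (8,17,-14)
river: ρ → (-14,11,11)
ρ-cycle length = 18 (tail of 0 descent steps not counted)

18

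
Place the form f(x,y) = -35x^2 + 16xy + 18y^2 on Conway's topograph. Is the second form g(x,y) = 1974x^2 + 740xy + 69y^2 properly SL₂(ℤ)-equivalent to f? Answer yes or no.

D₁ = 2776, D₂ = 2776
river cycle of f (length 46): (18, 20, -33), (-33, 46, 5), (5, 44, -42), (-42, 40, 7), (7, 44, -30), (-30, 16, 21), (21, 26, -25), (-25, 24, 22), (22, 20, -27), (-27, 34, 15), … (36 more)
river cycle of g (length 46): (-1, 52, 18), (18, 20, -33), (-33, 46, 5), (5, 44, -42), (-42, 40, 7), (7, 44, -30), (-30, 16, 21), (21, 26, -25), (-25, 24, 22), (22, 20, -27), … (36 more)
cycles coincide ⇒ equivalent

yes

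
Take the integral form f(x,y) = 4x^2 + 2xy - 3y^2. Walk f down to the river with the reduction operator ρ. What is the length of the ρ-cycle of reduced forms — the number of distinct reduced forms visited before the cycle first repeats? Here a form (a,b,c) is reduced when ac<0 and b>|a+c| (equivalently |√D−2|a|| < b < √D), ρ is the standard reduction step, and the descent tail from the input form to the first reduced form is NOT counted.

D = 52, ⌊√D⌋ = 7
river: ρ → (-3,4,3)
river: ρ → (3,2,-4)
river: ρ → (-4,6,1)
river: ρ → (1,6,-4)
river: ρ → (-4,2,3)
river: ρ → (3,4,-3)
river: ρ → (-3,2,4)
river: ρ → (4,6,-1)
river: ρ → (-1,6,4)
river: ρ → (4,2,-3)
ρ-cycle length = 10 (tail of 0 descent steps not counted)

10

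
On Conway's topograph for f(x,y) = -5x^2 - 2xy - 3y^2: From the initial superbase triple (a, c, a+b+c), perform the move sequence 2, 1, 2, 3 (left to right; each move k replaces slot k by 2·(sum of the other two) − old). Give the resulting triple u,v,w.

start (-5,-3,-10) = (f(1,0),f(0,1),f(1,1))
replace slot 2: 2·((-5)+(-10)) − (-3) = -27 → (-5,-27,-10)
replace slot 1: 2·((-27)+(-10)) − (-5) = -69 → (-69,-27,-10)
replace slot 2: 2·((-69)+(-10)) − (-27) = -131 → (-69,-131,-10)
replace slot 3: 2·((-69)+(-131)) − (-10) = -390 → (-69,-131,-390)

-69,-131,-390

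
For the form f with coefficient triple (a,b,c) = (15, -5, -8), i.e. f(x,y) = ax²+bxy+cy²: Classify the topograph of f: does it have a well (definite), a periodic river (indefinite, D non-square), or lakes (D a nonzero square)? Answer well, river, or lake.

D = b²−4ac = (-5)² − 4·15·(-8) = 505
D > 0 non-square ⇒ indefinite ⇒ periodic river

river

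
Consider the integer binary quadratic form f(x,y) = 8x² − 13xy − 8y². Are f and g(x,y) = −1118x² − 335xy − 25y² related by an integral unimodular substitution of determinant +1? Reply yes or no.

D₁ = 425, D₂ = 425
river cycle of f (length 10): (-8, 13, 8), (8, 19, -2), (-2, 17, 17), (17, 17, -2), (-2, 19, 8), (8, 13, -8), (-8, 19, 2), (2, 17, -17), (-17, 17, 2), (2, 19, -8)
river cycle of g (length 10): (2, 19, -8), (-8, 13, 8), (8, 19, -2), (-2, 17, 17), (17, 17, -2), (-2, 19, 8), (8, 13, -8), (-8, 19, 2), (2, 17, -17), (-17, 17, 2)
cycles coincide ⇒ equivalent

yes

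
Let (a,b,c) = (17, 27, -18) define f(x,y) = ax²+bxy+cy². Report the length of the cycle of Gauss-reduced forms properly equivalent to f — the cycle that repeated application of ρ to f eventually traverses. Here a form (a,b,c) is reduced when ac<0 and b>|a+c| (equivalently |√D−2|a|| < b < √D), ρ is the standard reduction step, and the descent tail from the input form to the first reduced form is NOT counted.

D = 1953, ⌊√D⌋ = 44
river: ρ → (-18,9,26)
river: ρ → (26,43,-1)
river: ρ → (-1,43,26)
river: ρ → (26,9,-18)
river: ρ → (-18,27,17)
river: ρ → (17,41,-4)
river: ρ → (-4,39,27)
river: ρ → (27,15,-16)
river: ρ → (-16,17,26)
river: ρ → (26,35,-7)
river: ρ → (-7,35,26)
river: ρ → (26,17,-16)
river: ρ → (-16,15,27)
river: ρ → (27,39,-4)
river: ρ → (-4,41,17)
river: ρ → (17,27,-18)
ρ-cycle length = 16 (tail of 0 descent steps not counted)

16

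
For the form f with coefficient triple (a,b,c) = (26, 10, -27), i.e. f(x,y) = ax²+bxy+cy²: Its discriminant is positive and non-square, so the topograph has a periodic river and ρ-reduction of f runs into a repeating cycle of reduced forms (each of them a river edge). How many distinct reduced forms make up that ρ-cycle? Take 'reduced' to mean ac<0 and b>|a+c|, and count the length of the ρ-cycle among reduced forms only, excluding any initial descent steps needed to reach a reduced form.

D = 2908, ⌊√D⌋ = 53
river: ρ → (-27,44,9)
river: ρ → (9,46,-22)
river: ρ → (-22,42,13)
river: ρ → (13,36,-31)
river: ρ → (-31,26,18)
river: ρ → (18,46,-11)
river: ρ → (-11,42,26)
river: ρ → (26,10,-27)
ρ-cycle length = 8 (tail of 0 descent steps not counted)

8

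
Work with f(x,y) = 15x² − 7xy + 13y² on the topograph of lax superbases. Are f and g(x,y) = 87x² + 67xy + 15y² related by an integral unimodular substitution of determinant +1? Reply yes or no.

D₁ = -731, D₂ = -731
f: flip: (15,-7,13)→(13,7,15)
f: reduced (well bottom): (13,7,15) with a≤c, −a<b≤a
g: flip: (87,67,15)→(15,-67,87)
g: translate: b→-7 (≡-67 mod 30), so (15,-67,87)→(15,-7,13)
g: flip: (15,-7,13)→(13,7,15)
g: reduced (well bottom): (13,7,15) with a≤c, −a<b≤a
reduced forms (13, 7, 15) vs (13, 7, 15) ⇒ equivalent

yes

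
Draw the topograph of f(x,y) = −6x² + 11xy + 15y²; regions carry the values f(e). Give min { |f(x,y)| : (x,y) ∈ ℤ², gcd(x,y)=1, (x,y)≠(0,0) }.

river: ρ → (15,19,-2)
river: ρ → (-2,21,5)
river: ρ → (5,19,-6)
river: ρ → (-6,17,8)
river: ρ → (8,15,-8)
river: ρ → (-8,17,6)
river: ρ → (6,19,-5)
river: ρ → (-5,21,2)
river: ρ → (2,19,-15)
river: ρ → (-15,11,6)
river: ρ → (6,13,-13)
river: ρ → (-13,13,6)
river: ρ → (6,11,-15)
river: ρ → (-15,19,2)
river: ρ → (2,21,-5)
river: ρ → (-5,19,6)
river: ρ → (6,17,-8)
river: ρ → (-8,15,8)
river: ρ → (8,17,-6)
river: ρ → (-6,19,5)
river: ρ → (5,21,-2)
river: ρ → (-2,19,15)
river: ρ → (15,11,-6)
river: ρ → (-6,13,13)
river: ρ → (13,13,-6)
river: ρ → (-6,11,15)
closes: descent 0, river 26
min |a| on river = 2

2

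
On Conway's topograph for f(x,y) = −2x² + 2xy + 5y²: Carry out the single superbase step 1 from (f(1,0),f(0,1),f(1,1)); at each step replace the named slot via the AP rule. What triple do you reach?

start (-2,5,5) = (f(1,0),f(0,1),f(1,1))
replace slot 1: 2·(5+5) − (-2) = 22 → (22,5,5)

22,5,5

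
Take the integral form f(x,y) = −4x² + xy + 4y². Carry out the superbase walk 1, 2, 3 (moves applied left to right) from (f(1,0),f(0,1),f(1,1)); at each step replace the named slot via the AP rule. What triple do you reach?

start (-4,4,1) = (f(1,0),f(0,1),f(1,1))
replace slot 1: 2·(4+1) − (-4) = 14 → (14,4,1)
replace slot 2: 2·(14+1) − 4 = 26 → (14,26,1)
replace slot 3: 2·(14+26) − 1 = 79 → (14,26,79)

14,26,79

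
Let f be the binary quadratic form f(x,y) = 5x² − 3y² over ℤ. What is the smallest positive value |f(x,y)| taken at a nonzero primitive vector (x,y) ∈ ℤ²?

descent: ρ → (-3,6,2)  [lands on river]
river: ρ → (2,6,-3)
closes: descent 1, river 2
min |a| on river = 2

2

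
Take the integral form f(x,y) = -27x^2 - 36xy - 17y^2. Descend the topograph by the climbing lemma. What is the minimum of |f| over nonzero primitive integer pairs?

translate: b→-18 (≡36 mod 54), so (27,36,17)→(27,-18,8)
flip: (27,-18,8)→(8,18,27)
translate: b→2 (≡18 mod 16), so (8,18,27)→(8,2,17)
reduced (well bottom): (8,2,17) with a≤c, −a<b≤a
well minimum |f| = |-8| = 8 (negative-definite)

8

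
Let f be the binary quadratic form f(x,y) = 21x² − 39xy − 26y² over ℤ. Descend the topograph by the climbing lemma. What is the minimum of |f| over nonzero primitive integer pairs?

descent: ρ → (-26,39,21)  [lands on river]
river: ρ → (21,45,-20)
river: ρ → (-20,35,31)
river: ρ → (31,27,-24)
river: ρ → (-24,21,34)
river: ρ → (34,47,-11)
river: ρ → (-11,41,46)
river: ρ → (46,51,-6)
river: ρ → (-6,57,19)
river: ρ → (19,57,-6)
river: ρ → (-6,51,46)
river: ρ → (46,41,-11)
river: ρ → (-11,47,34)
river: ρ → (34,21,-24)
river: ρ → (-24,27,31)
river: ρ → (31,35,-20)
river: ρ → (-20,45,21)
river: ρ → (21,39,-26)
river: ρ → (-26,13,34)
river: ρ → (34,55,-5)
river: ρ → (-5,55,34)
river: ρ → (34,13,-26)
closes: descent 1, river 22
min |a| on river = 5

5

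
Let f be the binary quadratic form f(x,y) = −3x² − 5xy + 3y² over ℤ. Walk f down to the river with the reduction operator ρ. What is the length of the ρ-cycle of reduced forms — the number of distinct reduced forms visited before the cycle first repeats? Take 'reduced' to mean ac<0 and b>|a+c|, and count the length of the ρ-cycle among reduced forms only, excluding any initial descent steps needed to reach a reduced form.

D = 61, ⌊√D⌋ = 7
descent: ρ → (3,5,-3)  [lands on river]
river: ρ → (-3,7,1)
river: ρ → (1,7,-3)
river: ρ → (-3,5,3)
river: ρ → (3,7,-1)
river: ρ → (-1,7,3)
ρ-cycle length = 6 (tail of 1 descent step not counted)

6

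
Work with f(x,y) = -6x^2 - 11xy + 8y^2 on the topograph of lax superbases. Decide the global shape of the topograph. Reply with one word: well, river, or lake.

D = b²−4ac = (-11)² − 4·(-6)·8 = 313
D > 0 non-square ⇒ indefinite ⇒ periodic river

river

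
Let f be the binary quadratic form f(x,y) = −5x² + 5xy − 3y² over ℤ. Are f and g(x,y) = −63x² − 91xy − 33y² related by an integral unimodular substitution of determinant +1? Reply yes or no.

D₁ = -35, D₂ = -35
f is negative-definite; reduce −f:
−f: translate: b→5 (≡-5 mod 10), so (5,-5,3)→(5,5,3)
−f: flip: (5,5,3)→(3,-5,5)
−f: translate: b→1 (≡-5 mod 6), so (3,-5,5)→(3,1,3)
−f: reduced (well bottom): (3,1,3) with a≤c, −a<b≤a
flip sign back: reduced form of f is (-3,-1,-3)
g is negative-definite; reduce −g:
−g: translate: b→-35 (≡91 mod 126), so (63,91,33)→(63,-35,5)
−g: flip: (63,-35,5)→(5,35,63)
−g: translate: b→5 (≡35 mod 10), so (5,35,63)→(5,5,3)
−g: flip: (5,5,3)→(3,-5,5)
−g: translate: b→1 (≡-5 mod 6), so (3,-5,5)→(3,1,3)
−g: reduced (well bottom): (3,1,3) with a≤c, −a<b≤a
flip sign back: reduced form of g is (-3,-1,-3)
reduced forms (-3, -1, -3) vs (-3, -1, -3) ⇒ equivalent

yes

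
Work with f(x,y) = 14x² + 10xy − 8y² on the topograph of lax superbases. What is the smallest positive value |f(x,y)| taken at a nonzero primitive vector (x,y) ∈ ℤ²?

river: ρ → (-8,22,2)
river: ρ → (2,22,-8)
river: ρ → (-8,10,14)
river: ρ → (14,18,-4)
river: ρ → (-4,22,4)
river: ρ → (4,18,-14)
river: ρ → (-14,10,8)
river: ρ → (8,22,-2)
river: ρ → (-2,22,8)
river: ρ → (8,10,-14)
river: ρ → (-14,18,4)
river: ρ → (4,22,-4)
river: ρ → (-4,18,14)
river: ρ → (14,10,-8)
closes: descent 0, river 14
min |a| on river = 2

2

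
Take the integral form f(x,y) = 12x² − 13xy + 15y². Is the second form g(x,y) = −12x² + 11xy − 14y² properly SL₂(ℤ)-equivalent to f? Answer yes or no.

D₁ = -551, D₂ = -551
f: translate: b→11 (≡-13 mod 24), so (12,-13,15)→(12,11,14)
f: reduced (well bottom): (12,11,14) with a≤c, −a<b≤a
g is negative-definite; reduce −g:
−g: reduced (well bottom): (12,-11,14) with a≤c, −a<b≤a
flip sign back: reduced form of g is (-12,11,-14)
reduced forms (12, 11, 14) vs (-12, 11, -14) ⇒ inequivalent

no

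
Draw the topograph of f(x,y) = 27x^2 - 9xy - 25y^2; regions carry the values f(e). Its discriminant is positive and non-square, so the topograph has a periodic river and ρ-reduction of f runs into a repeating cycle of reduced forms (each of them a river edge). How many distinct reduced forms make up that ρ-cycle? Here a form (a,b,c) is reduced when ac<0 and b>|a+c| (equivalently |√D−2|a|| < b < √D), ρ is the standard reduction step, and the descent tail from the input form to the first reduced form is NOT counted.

D = 2781, ⌊√D⌋ = 52
descent: ρ → (-25,9,27)  [lands on river]
river: ρ → (27,45,-7)
river: ρ → (-7,39,45)
river: ρ → (45,51,-1)
river: ρ → (-1,51,45)
river: ρ → (45,39,-7)
river: ρ → (-7,45,27)
river: ρ → (27,9,-25)
river: ρ → (-25,41,11)
river: ρ → (11,47,-13)
river: ρ → (-13,31,35)
river: ρ → (35,39,-9)
river: ρ → (-9,51,5)
river: ρ → (5,49,-19)
river: ρ → (-19,27,27)
river: ρ → (27,27,-19)
river: ρ → (-19,49,5)
river: ρ → (5,51,-9)
river: ρ → (-9,39,35)
river: ρ → (35,31,-13)
river: ρ → (-13,47,11)
river: ρ → (11,41,-25)
ρ-cycle length = 22 (tail of 1 descent step not counted)

22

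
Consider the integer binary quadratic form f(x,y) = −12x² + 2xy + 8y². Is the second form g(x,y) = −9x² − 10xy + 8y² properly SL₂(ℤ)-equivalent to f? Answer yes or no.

D₁ = 388, D₂ = 388
river cycle of f (length 18): (8, 14, -6), (-6, 10, 12), (12, 14, -4), (-4, 18, 4), (4, 14, -12), (-12, 10, 6), (6, 14, -8), (-8, 18, 2), (2, 18, -8), (-8, 14, 6), … (8 more)
river cycle of g (length 22): (8, 10, -9), (-9, 8, 9), (9, 10, -8), (-8, 6, 11), (11, 16, -3), (-3, 14, 16), (16, 18, -1), (-1, 18, 16), (16, 14, -3), (-3, 16, 11), … (12 more)
cycles differ ⇒ inequivalent

no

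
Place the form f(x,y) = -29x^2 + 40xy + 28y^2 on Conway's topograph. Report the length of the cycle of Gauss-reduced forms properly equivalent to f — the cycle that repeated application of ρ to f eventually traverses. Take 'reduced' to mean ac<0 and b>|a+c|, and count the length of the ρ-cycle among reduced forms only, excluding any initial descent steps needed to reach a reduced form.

D = 4848, ⌊√D⌋ = 69
river: ρ → (28,16,-41)
river: ρ → (-41,66,3)
river: ρ → (3,66,-41)
river: ρ → (-41,16,28)
river: ρ → (28,40,-29)
river: ρ → (-29,18,39)
river: ρ → (39,60,-8)
river: ρ → (-8,68,7)
river: ρ → (7,58,-53)
river: ρ → (-53,48,12)
river: ρ → (12,48,-53)
river: ρ → (-53,58,7)
river: ρ → (7,68,-8)
river: ρ → (-8,60,39)
river: ρ → (39,18,-29)
river: ρ → (-29,40,28)
ρ-cycle length = 16 (tail of 0 descent steps not counted)

16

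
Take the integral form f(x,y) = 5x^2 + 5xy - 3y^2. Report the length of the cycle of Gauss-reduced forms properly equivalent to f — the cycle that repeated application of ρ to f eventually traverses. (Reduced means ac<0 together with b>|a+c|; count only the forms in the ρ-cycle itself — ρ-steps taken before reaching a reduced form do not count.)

D = 85, ⌊√D⌋ = 9
river: ρ → (-3,7,3)
river: ρ → (3,5,-5)
river: ρ → (-5,5,3)
river: ρ → (3,7,-3)
river: ρ → (-3,5,5)
river: ρ → (5,5,-3)
ρ-cycle length = 6 (tail of 0 descent steps not counted)

6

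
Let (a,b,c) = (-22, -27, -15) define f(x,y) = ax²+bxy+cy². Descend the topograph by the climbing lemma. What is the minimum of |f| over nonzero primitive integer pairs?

translate: b→-17 (≡27 mod 44), so (22,27,15)→(22,-17,10)
flip: (22,-17,10)→(10,17,22)
translate: b→-3 (≡17 mod 20), so (10,17,22)→(10,-3,15)
reduced (well bottom): (10,-3,15) with a≤c, −a<b≤a
well minimum |f| = |-10| = 10 (negative-definite)

10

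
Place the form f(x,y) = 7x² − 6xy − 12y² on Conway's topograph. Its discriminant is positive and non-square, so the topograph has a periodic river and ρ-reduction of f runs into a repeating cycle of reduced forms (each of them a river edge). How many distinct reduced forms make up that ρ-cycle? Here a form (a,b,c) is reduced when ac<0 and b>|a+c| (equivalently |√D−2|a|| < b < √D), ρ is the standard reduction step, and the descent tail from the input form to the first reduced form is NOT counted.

D = 372, ⌊√D⌋ = 19
descent: ρ → (-12,6,7)  [lands on river]
river: ρ → (7,8,-11)
river: ρ → (-11,14,4)
river: ρ → (4,18,-3)
river: ρ → (-3,18,4)
river: ρ → (4,14,-11)
river: ρ → (-11,8,7)
river: ρ → (7,6,-12)
river: ρ → (-12,18,1)
river: ρ → (1,18,-12)
ρ-cycle length = 10 (tail of 1 descent step not counted)

10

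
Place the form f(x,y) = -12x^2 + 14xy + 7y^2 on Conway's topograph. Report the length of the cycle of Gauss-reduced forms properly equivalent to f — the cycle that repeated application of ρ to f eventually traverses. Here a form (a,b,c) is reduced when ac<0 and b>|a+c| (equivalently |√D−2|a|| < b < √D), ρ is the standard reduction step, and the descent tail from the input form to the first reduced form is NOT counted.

D = 532, ⌊√D⌋ = 23
river: ρ → (7,14,-12)
river: ρ → (-12,10,9)
river: ρ → (9,8,-13)
river: ρ → (-13,18,4)
river: ρ → (4,22,-3)
river: ρ → (-3,20,11)
river: ρ → (11,2,-12)
river: ρ → (-12,22,1)
river: ρ → (1,22,-12)
river: ρ → (-12,2,11)
river: ρ → (11,20,-3)
river: ρ → (-3,22,4)
river: ρ → (4,18,-13)
river: ρ → (-13,8,9)
river: ρ → (9,10,-12)
river: ρ → (-12,14,7)
ρ-cycle length = 16 (tail of 0 descent steps not counted)

16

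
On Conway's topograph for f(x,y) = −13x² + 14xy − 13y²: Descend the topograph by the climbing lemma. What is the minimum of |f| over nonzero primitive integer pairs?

translate: b→12 (≡-14 mod 26), so (13,-14,13)→(13,12,12)
flip: (13,12,12)→(12,-12,13)
translate: b→12 (≡-12 mod 24), so (12,-12,13)→(12,12,13)
reduced (well bottom): (12,12,13) with a≤c, −a<b≤a
well minimum |f| = |-12| = 12 (negative-definite)

12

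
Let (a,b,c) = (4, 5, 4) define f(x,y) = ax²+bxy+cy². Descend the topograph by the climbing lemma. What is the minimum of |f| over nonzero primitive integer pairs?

translate: b→-3 (≡5 mod 8), so (4,5,4)→(4,-3,3)
flip: (4,-3,3)→(3,3,4)
reduced (well bottom): (3,3,4) with a≤c, −a<b≤a
well minimum = a = 3

3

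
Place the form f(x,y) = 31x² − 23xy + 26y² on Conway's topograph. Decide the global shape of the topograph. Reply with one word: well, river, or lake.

D = b²−4ac = (-23)² − 4·31·26 = -2695
D < 0 ⇒ definite ⇒ every region one sign ⇒ single well

well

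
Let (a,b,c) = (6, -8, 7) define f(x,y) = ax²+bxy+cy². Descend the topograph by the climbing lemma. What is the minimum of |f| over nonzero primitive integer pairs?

translate: b→4 (≡-8 mod 12), so (6,-8,7)→(6,4,5)
flip: (6,4,5)→(5,-4,6)
reduced (well bottom): (5,-4,6) with a≤c, −a<b≤a
well minimum = a = 5

5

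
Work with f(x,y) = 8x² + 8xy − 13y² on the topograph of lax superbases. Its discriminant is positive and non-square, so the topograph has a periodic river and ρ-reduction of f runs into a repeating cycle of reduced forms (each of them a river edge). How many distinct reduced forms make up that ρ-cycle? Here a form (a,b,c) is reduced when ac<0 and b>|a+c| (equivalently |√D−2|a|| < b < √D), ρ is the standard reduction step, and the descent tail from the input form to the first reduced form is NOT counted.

D = 480, ⌊√D⌋ = 21
river: ρ → (-13,18,3)
river: ρ → (3,18,-13)
river: ρ → (-13,8,8)
river: ρ → (8,8,-13)
ρ-cycle length = 4 (tail of 0 descent steps not counted)

4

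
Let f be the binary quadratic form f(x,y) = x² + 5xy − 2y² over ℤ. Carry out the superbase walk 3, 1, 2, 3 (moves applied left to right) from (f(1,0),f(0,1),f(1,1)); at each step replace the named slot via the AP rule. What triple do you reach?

start (1,-2,4) = (f(1,0),f(0,1),f(1,1))
replace slot 3: 2·(1+(-2)) − 4 = -6 → (1,-2,-6)
replace slot 1: 2·((-2)+(-6)) − 1 = -17 → (-17,-2,-6)
replace slot 2: 2·((-17)+(-6)) − (-2) = -44 → (-17,-44,-6)
replace slot 3: 2·((-17)+(-44)) − (-6) = -116 → (-17,-44,-116)

-17,-44,-116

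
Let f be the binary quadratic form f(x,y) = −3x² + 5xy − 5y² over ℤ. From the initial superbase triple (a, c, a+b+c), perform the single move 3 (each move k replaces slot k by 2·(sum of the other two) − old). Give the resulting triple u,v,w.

start (-3,-5,-3) = (f(1,0),f(0,1),f(1,1))
replace slot 3: 2·((-3)+(-5)) − (-3) = -13 → (-3,-5,-13)

-3,-5,-13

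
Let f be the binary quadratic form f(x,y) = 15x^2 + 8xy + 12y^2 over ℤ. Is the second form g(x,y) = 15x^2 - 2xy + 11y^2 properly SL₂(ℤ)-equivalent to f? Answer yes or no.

D₁ = -656, D₂ = -656
f: flip: (15,8,12)→(12,-8,15)
f: reduced (well bottom): (12,-8,15) with a≤c, −a<b≤a
g: flip: (15,-2,11)→(11,2,15)
g: reduced (well bottom): (11,2,15) with a≤c, −a<b≤a
reduced forms (12, -8, 15) vs (11, 2, 15) ⇒ inequivalent

no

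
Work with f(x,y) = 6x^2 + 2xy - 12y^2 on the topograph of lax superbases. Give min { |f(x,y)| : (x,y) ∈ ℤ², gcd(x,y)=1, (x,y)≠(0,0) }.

descent: ρ → (-12,-2,6)
descent: ρ → (6,14,-4)  [lands on river]
river: ρ → (-4,10,12)
river: ρ → (12,14,-2)
river: ρ → (-2,14,12)
river: ρ → (12,10,-4)
river: ρ → (-4,14,6)
river: ρ → (6,10,-8)
river: ρ → (-8,6,8)
river: ρ → (8,10,-6)
river: ρ → (-6,14,4)
river: ρ → (4,10,-12)
river: ρ → (-12,14,2)
river: ρ → (2,14,-12)
river: ρ → (-12,10,4)
river: ρ → (4,14,-6)
river: ρ → (-6,10,8)
river: ρ → (8,6,-8)
river: ρ → (-8,10,6)
closes: descent 2, river 18
min |a| on river = 2

2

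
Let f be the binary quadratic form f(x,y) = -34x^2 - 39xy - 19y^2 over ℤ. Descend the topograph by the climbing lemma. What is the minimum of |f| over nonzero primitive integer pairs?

translate: b→-29 (≡39 mod 68), so (34,39,19)→(34,-29,14)
flip: (34,-29,14)→(14,29,34)
translate: b→1 (≡29 mod 28), so (14,29,34)→(14,1,19)
reduced (well bottom): (14,1,19) with a≤c, −a<b≤a
well minimum |f| = |-14| = 14 (negative-definite)

14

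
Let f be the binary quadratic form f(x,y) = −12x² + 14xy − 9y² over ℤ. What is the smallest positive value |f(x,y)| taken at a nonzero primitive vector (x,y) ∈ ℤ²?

translate: b→10 (≡-14 mod 24), so (12,-14,9)→(12,10,7)
flip: (12,10,7)→(7,-10,12)
translate: b→4 (≡-10 mod 14), so (7,-10,12)→(7,4,9)
reduced (well bottom): (7,4,9) with a≤c, −a<b≤a
well minimum |f| = |-7| = 7 (negative-definite)

7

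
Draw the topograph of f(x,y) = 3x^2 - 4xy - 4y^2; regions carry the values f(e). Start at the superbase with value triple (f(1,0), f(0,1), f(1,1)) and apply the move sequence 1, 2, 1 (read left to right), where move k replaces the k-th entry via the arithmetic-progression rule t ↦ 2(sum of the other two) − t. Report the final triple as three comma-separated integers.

start (3,-4,-5) = (f(1,0),f(0,1),f(1,1))
replace slot 1: 2·((-4)+(-5)) − 3 = -21 → (-21,-4,-5)
replace slot 2: 2·((-21)+(-5)) − (-4) = -48 → (-21,-48,-5)
replace slot 1: 2·((-48)+(-5)) − (-21) = -85 → (-85,-48,-5)

-85,-48,-5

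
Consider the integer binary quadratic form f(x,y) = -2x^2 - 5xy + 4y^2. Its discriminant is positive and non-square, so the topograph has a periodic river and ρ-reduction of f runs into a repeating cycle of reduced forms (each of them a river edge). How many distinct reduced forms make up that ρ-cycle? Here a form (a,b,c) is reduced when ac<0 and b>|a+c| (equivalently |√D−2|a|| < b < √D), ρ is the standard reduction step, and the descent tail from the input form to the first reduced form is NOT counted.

D = 57, ⌊√D⌋ = 7
descent: ρ → (4,5,-2)  [lands on river]
river: ρ → (-2,7,1)
river: ρ → (1,7,-2)
river: ρ → (-2,5,4)
river: ρ → (4,3,-3)
river: ρ → (-3,3,4)
ρ-cycle length = 6 (tail of 1 descent step not counted)

6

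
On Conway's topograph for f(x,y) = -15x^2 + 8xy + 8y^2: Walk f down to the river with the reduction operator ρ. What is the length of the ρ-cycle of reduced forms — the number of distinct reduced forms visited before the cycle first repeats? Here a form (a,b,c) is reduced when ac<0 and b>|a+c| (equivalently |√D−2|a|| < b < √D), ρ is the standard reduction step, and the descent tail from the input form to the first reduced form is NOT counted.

D = 544, ⌊√D⌋ = 23
river: ρ → (8,8,-15)
river: ρ → (-15,22,1)
river: ρ → (1,22,-15)
river: ρ → (-15,8,8)
ρ-cycle length = 4 (tail of 0 descent steps not counted)

4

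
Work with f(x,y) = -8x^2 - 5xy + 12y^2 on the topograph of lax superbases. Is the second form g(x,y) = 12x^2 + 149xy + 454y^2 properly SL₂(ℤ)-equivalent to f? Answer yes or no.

D₁ = 409, D₂ = 409
river cycle of f (length 54): (12, 5, -8), (-8, 11, 9), (9, 7, -10), (-10, 13, 6), (6, 11, -12), (-12, 13, 5), (5, 17, -6), (-6, 19, 2), (2, 17, -15), (-15, 13, 4), … (44 more)
river cycle of g (length 54): (12, 5, -8), (-8, 11, 9), (9, 7, -10), (-10, 13, 6), (6, 11, -12), (-12, 13, 5), (5, 17, -6), (-6, 19, 2), (2, 17, -15), (-15, 13, 4), … (44 more)
cycles coincide ⇒ equivalent

yes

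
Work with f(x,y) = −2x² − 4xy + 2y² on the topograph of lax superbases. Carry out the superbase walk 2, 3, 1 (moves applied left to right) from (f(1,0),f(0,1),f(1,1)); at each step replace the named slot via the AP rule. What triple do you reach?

start (-2,2,-4) = (f(1,0),f(0,1),f(1,1))
replace slot 2: 2·((-2)+(-4)) − 2 = -14 → (-2,-14,-4)
replace slot 3: 2·((-2)+(-14)) − (-4) = -28 → (-2,-14,-28)
replace slot 1: 2·((-14)+(-28)) − (-2) = -82 → (-82,-14,-28)

-82,-14,-28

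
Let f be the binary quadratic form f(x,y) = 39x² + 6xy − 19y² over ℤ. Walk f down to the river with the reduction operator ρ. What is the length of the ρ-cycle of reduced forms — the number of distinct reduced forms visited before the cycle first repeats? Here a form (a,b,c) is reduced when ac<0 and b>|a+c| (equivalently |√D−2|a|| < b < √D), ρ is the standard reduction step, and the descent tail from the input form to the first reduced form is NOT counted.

D = 3000, ⌊√D⌋ = 54
descent: ρ → (-19,32,26)  [lands on river]
river: ρ → (26,20,-25)
river: ρ → (-25,30,21)
river: ρ → (21,54,-1)
river: ρ → (-1,54,21)
river: ρ → (21,30,-25)
river: ρ → (-25,20,26)
river: ρ → (26,32,-19)
river: ρ → (-19,44,14)
river: ρ → (14,40,-25)
river: ρ → (-25,10,29)
river: ρ → (29,48,-6)
river: ρ → (-6,48,29)
river: ρ → (29,10,-25)
river: ρ → (-25,40,14)
river: ρ → (14,44,-19)
ρ-cycle length = 16 (tail of 1 descent step not counted)

16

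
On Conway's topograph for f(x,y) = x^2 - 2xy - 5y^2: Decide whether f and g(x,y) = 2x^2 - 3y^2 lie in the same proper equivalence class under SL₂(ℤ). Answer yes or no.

D₁ = 24, D₂ = 24
river cycle of f (length 2): (1, 4, -2), (-2, 4, 1)
river cycle of g (length 2): (2, 4, -1), (-1, 4, 2)
cycles differ ⇒ inequivalent

no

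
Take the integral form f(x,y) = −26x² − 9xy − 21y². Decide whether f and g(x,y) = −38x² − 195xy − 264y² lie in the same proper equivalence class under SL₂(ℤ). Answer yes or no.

D₁ = -2103, D₂ = -2103
f is negative-definite; reduce −f:
−f: flip: (26,9,21)→(21,-9,26)
−f: reduced (well bottom): (21,-9,26) with a≤c, −a<b≤a
flip sign back: reduced form of f is (-21,9,-26)
g is negative-definite; reduce −g:
−g: translate: b→-33 (≡195 mod 76), so (38,195,264)→(38,-33,21)
−g: flip: (38,-33,21)→(21,33,38)
−g: translate: b→-9 (≡33 mod 42), so (21,33,38)→(21,-9,26)
−g: reduced (well bottom): (21,-9,26) with a≤c, −a<b≤a
flip sign back: reduced form of g is (-21,9,-26)
reduced forms (-21, 9, -26) vs (-21, 9, -26) ⇒ equivalent

yes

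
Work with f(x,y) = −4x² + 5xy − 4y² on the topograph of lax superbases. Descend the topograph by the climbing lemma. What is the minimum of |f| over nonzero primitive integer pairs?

translate: b→3 (≡-5 mod 8), so (4,-5,4)→(4,3,3)
flip: (4,3,3)→(3,-3,4)
translate: b→3 (≡-3 mod 6), so (3,-3,4)→(3,3,4)
reduced (well bottom): (3,3,4) with a≤c, −a<b≤a
well minimum |f| = |-3| = 3 (negative-definite)

3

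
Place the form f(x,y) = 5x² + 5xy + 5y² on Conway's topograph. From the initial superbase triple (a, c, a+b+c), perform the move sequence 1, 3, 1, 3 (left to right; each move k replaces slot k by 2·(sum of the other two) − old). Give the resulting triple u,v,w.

start (5,5,15) = (f(1,0),f(0,1),f(1,1))
replace slot 1: 2·(5+15) − 5 = 35 → (35,5,15)
replace slot 3: 2·(35+5) − 15 = 65 → (35,5,65)
replace slot 1: 2·(5+65) − 35 = 105 → (105,5,65)
replace slot 3: 2·(105+5) − 65 = 155 → (105,5,155)

105,5,155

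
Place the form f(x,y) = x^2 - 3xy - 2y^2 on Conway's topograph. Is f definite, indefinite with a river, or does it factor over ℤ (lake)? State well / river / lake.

D = b²−4ac = (-3)² − 4·1·(-2) = 17
D > 0 non-square ⇒ indefinite ⇒ periodic river

river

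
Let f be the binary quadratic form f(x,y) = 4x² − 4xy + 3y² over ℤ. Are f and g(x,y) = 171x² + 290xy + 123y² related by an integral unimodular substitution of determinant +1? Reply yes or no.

D₁ = -32, D₂ = -32
f: translate: b→4 (≡-4 mod 8), so (4,-4,3)→(4,4,3)
f: flip: (4,4,3)→(3,-4,4)
f: translate: b→2 (≡-4 mod 6), so (3,-4,4)→(3,2,3)
f: reduced (well bottom): (3,2,3) with a≤c, −a<b≤a
g: translate: b→-52 (≡290 mod 342), so (171,290,123)→(171,-52,4)
g: flip: (171,-52,4)→(4,52,171)
g: translate: b→4 (≡52 mod 8), so (4,52,171)→(4,4,3)
g: flip: (4,4,3)→(3,-4,4)
g: translate: b→2 (≡-4 mod 6), so (3,-4,4)→(3,2,3)
g: reduced (well bottom): (3,2,3) with a≤c, −a<b≤a
reduced forms (3, 2, 3) vs (3, 2, 3) ⇒ equivalent

yes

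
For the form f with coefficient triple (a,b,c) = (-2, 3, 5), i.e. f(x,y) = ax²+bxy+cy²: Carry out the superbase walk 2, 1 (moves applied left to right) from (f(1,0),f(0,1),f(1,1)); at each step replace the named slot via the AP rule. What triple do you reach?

start (-2,5,6) = (f(1,0),f(0,1),f(1,1))
replace slot 2: 2·((-2)+6) − 5 = 3 → (-2,3,6)
replace slot 1: 2·(3+6) − (-2) = 20 → (20,3,6)

20,3,6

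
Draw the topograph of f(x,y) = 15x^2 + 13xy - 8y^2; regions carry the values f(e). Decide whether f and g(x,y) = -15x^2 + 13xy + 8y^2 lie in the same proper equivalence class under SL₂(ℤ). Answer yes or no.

D₁ = 649, D₂ = 649
river cycle of f (length 34): (-8, 19, 9), (9, 17, -10), (-10, 23, 3), (3, 25, -2), (-2, 23, 15), (15, 7, -10), (-10, 13, 12), (12, 11, -11), (-11, 11, 12), (12, 13, -10), … (24 more)
river cycle of g (length 34): (8, 19, -9), (-9, 17, 10), (10, 23, -3), (-3, 25, 2), (2, 23, -15), (-15, 7, 10), (10, 13, -12), (-12, 11, 11), (11, 11, -12), (-12, 13, 10), … (24 more)
cycles differ ⇒ inequivalent

no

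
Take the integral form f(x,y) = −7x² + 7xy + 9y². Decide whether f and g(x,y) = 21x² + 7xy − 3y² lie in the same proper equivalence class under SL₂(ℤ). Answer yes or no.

D₁ = 301, D₂ = 301
river cycle of f (length 10): (9, 11, -5), (-5, 9, 11), (11, 13, -3), (-3, 17, 1), (1, 17, -3), (-3, 13, 11), (11, 9, -5), (-5, 11, 9), (9, 7, -7), (-7, 7, 9)
river cycle of g (length 10): (-3, 17, 1), (1, 17, -3), (-3, 13, 11), (11, 9, -5), (-5, 11, 9), (9, 7, -7), (-7, 7, 9), (9, 11, -5), (-5, 9, 11), (11, 13, -3)
cycles coincide ⇒ equivalent

yes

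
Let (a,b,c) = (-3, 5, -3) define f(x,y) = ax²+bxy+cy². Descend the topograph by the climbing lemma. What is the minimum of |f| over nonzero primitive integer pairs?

translate: b→1 (≡-5 mod 6), so (3,-5,3)→(3,1,1)
flip: (3,1,1)→(1,-1,3)
translate: b→1 (≡-1 mod 2), so (1,-1,3)→(1,1,3)
reduced (well bottom): (1,1,3) with a≤c, −a<b≤a
well minimum |f| = |-1| = 1 (negative-definite)

1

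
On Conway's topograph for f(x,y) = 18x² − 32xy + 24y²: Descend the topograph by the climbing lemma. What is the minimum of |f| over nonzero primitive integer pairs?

translate: b→4 (≡-32 mod 36), so (18,-32,24)→(18,4,10)
flip: (18,4,10)→(10,-4,18)
reduced (well bottom): (10,-4,18) with a≤c, −a<b≤a
well minimum = a = 10

10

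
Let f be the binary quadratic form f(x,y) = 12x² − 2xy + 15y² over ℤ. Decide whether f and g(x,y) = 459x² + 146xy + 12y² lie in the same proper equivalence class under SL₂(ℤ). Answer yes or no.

D₁ = -716, D₂ = -716
f: reduced (well bottom): (12,-2,15) with a≤c, −a<b≤a
g: flip: (459,146,12)→(12,-146,459)
g: translate: b→-2 (≡-146 mod 24), so (12,-146,459)→(12,-2,15)
g: reduced (well bottom): (12,-2,15) with a≤c, −a<b≤a
reduced forms (12, -2, 15) vs (12, -2, 15) ⇒ equivalent

yes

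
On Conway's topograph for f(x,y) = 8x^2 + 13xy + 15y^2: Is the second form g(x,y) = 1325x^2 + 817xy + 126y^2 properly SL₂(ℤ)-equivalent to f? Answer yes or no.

D₁ = -311, D₂ = -311
f: translate: b→-3 (≡13 mod 16), so (8,13,15)→(8,-3,10)
f: reduced (well bottom): (8,-3,10) with a≤c, −a<b≤a
g: flip: (1325,817,126)→(126,-817,1325)
g: translate: b→-61 (≡-817 mod 252), so (126,-817,1325)→(126,-61,8)
g: flip: (126,-61,8)→(8,61,126)
g: translate: b→-3 (≡61 mod 16), so (8,61,126)→(8,-3,10)
g: reduced (well bottom): (8,-3,10) with a≤c, −a<b≤a
reduced forms (8, -3, 10) vs (8, -3, 10) ⇒ equivalent

yes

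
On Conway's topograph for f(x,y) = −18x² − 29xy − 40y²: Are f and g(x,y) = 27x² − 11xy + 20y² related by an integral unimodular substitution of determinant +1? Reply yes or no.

D₁ = -2039, D₂ = -2039
f is negative-definite; reduce −f:
−f: translate: b→-7 (≡29 mod 36), so (18,29,40)→(18,-7,29)
−f: reduced (well bottom): (18,-7,29) with a≤c, −a<b≤a
flip sign back: reduced form of f is (-18,7,-29)
g: flip: (27,-11,20)→(20,11,27)
g: reduced (well bottom): (20,11,27) with a≤c, −a<b≤a
reduced forms (-18, 7, -29) vs (20, 11, 27) ⇒ inequivalent

no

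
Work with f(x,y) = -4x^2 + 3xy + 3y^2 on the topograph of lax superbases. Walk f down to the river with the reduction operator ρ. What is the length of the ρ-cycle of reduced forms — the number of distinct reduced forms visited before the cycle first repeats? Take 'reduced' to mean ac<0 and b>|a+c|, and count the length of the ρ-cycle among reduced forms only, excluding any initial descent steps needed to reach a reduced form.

D = 57, ⌊√D⌋ = 7
river: ρ → (3,3,-4)
river: ρ → (-4,5,2)
river: ρ → (2,7,-1)
river: ρ → (-1,7,2)
river: ρ → (2,5,-4)
river: ρ → (-4,3,3)
ρ-cycle length = 6 (tail of 0 descent steps not counted)

6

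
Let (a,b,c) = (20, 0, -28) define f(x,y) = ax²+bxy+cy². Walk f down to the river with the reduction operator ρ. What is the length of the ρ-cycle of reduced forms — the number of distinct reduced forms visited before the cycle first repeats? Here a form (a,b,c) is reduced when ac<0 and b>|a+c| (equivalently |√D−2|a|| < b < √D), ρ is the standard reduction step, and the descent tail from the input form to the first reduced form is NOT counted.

D = 2240, ⌊√D⌋ = 47
descent: ρ → (-28,0,20)
descent: ρ → (20,40,-8)  [lands on river]
river: ρ → (-8,40,20)
ρ-cycle length = 2 (tail of 2 descent steps not counted)

2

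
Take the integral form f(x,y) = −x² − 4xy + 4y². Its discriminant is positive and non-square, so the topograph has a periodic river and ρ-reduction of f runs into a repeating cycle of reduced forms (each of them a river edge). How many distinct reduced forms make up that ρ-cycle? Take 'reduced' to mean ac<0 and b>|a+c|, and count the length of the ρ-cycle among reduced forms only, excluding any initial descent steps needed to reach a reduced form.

D = 32, ⌊√D⌋ = 5
descent: ρ → (4,4,-1)  [lands on river]
river: ρ → (-1,4,4)
ρ-cycle length = 2 (tail of 1 descent step not counted)

2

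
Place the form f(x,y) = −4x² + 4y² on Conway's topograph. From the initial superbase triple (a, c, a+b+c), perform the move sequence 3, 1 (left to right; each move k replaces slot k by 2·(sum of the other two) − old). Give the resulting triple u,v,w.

start (-4,4,0) = (f(1,0),f(0,1),f(1,1))
replace slot 3: 2·((-4)+4) − 0 = 0 → (-4,4,0)
replace slot 1: 2·(4+0) − (-4) = 12 → (12,4,0)

12,4,0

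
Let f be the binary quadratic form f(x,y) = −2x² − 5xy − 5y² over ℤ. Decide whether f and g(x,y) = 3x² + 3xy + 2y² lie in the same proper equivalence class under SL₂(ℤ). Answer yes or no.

D₁ = -15, D₂ = -15
f is negative-definite; reduce −f:
−f: translate: b→1 (≡5 mod 4), so (2,5,5)→(2,1,2)
−f: reduced (well bottom): (2,1,2) with a≤c, −a<b≤a
flip sign back: reduced form of f is (-2,-1,-2)
g: flip: (3,3,2)→(2,-3,3)
g: translate: b→1 (≡-3 mod 4), so (2,-3,3)→(2,1,2)
g: reduced (well bottom): (2,1,2) with a≤c, −a<b≤a
reduced forms (-2, -1, -2) vs (2, 1, 2) ⇒ inequivalent

no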